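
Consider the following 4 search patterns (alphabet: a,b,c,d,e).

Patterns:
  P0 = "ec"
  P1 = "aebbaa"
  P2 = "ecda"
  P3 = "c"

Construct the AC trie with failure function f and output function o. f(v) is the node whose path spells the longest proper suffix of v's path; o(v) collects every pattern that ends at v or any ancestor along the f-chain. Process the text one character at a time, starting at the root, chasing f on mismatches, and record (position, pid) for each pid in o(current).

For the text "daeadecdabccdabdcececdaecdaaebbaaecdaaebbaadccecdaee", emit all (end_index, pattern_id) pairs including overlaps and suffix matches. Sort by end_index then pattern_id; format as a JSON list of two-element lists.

Build automaton:
Trie nodes:
  0='ε' goto a→3 c→11 e→1
  1='e' goto c→2
  2='ec' goto d→9  [P0 ends]
  3='a' goto e→4
  4='ae' goto b→5
  5='aeb' goto b→6
  6='aebb' goto a→7
  7='aebba' goto a→8
  8='aebbaa' goto ·  [P1 ends]
  9='ecd' goto a→10
  10='ecda' goto ·  [P2 ends]
  11='c' goto ·  [P3 ends]

Failure links (BFS by depth):
  n1('e'): parent n0 fail=0; on 'e' 0 → fail=0;  out ∅∪∅=∅
  n3('a'): parent n0 fail=0; on 'a' 0 → fail=0;  out ∅∪∅=∅
  n11('c'): parent n0 fail=0; on 'c' 0 → fail=0;  out {3}∪∅={3}
  n2('ec'): parent n1 fail=0; on 'c' 0 → fail=11;  out {0}∪{3}={0,3}
  n4('ae'): parent n3 fail=0; on 'e' 0 → fail=1;  out ∅∪∅=∅
  n5('aeb'): parent n4 fail=1; on 'b' 1→0 → fail=0;  out ∅∪∅=∅
  n9('ecd'): parent n2 fail=11; on 'd' 11→0 → fail=0;  out ∅∪∅=∅
  n6('aebb'): parent n5 fail=0; on 'b' 0 → fail=0;  out ∅∪∅=∅
  n10('ecda'): parent n9 fail=0; on 'a' 0 → fail=3;  out {2}∪∅={2}
  n7('aebba'): parent n6 fail=0; on 'a' 0 → fail=3;  out ∅∪∅=∅
  n8('aebbaa'): parent n7 fail=3; on 'a' 3→0 → fail=3;  out {1}∪∅={1}

Run:
[0] read 'd'  n0⇒n0
[1] read 'a'  n0⇒n3
[2] read 'e'  n3⇒n4
[3] read 'a'  n4⇒n3 ·f
[4] read 'd'  n3⇒n0 ·f
[5] read 'e'  n0⇒n1
[6] read 'c'  n1⇒n2  → match P0@[5:6],P3@[6:6]
[7] read 'd'  n2⇒n9
[8] read 'a'  n9⇒n10  → match P2@[5:8]
[9] read 'b'  n10⇒n0 ·f
[10] read 'c'  n0⇒n11  → match P3@[10:10]
[11] read 'c'  n11⇒n11 ·f  → match P3@[11:11]
[12] read 'd'  n11⇒n0 ·f
[13] read 'a'  n0⇒n3
[14] read 'b'  n3⇒n0 ·f
[15] read 'd'  n0⇒n0
[16] read 'c'  n0⇒n11  → match P3@[16:16]
[17] read 'e'  n11⇒n1 ·f
[18] read 'c'  n1⇒n2  → match P0@[17:18],P3@[18:18]
[19] read 'e'  n2⇒n1 ·f
[20] read 'c'  n1⇒n2  → match P0@[19:20],P3@[20:20]
[21] read 'd'  n2⇒n9
[22] read 'a'  n9⇒n10  → match P2@[19:22]
[23] read 'e'  n10⇒n4 ·f
[24] read 'c'  n4⇒n2 ·f  → match P0@[23:24],P3@[24:24]
[25] read 'd'  n2⇒n9
[26] read 'a'  n9⇒n10  → match P2@[23:26]
[27] read 'a'  n10⇒n3 ·f
[28] read 'e'  n3⇒n4
[29] read 'b'  n4⇒n5
[30] read 'b'  n5⇒n6
[31] read 'a'  n6⇒n7
[32] read 'a'  n7⇒n8  → match P1@[27:32]
[33] read 'e'  n8⇒n4 ·f
[34] read 'c'  n4⇒n2 ·f  → match P0@[33:34],P3@[34:34]
[35] read 'd'  n2⇒n9
[36] read 'a'  n9⇒n10  → match P2@[33:36]
[37] read 'a'  n10⇒n3 ·f
[38] read 'e'  n3⇒n4
[39] read 'b'  n4⇒n5
[40] read 'b'  n5⇒n6
[41] read 'a'  n6⇒n7
[42] read 'a'  n7⇒n8  → match P1@[37:42]
[43] read 'd'  n8⇒n0 ·f
[44] read 'c'  n0⇒n11  → match P3@[44:44]
[45] read 'c'  n11⇒n11 ·f  → match P3@[45:45]
[46] read 'e'  n11⇒n1 ·f
[47] read 'c'  n1⇒n2  → match P0@[46:47],P3@[47:47]
[48] read 'd'  n2⇒n9
[49] read 'a'  n9⇒n10  → match P2@[46:49]
[50] read 'e'  n10⇒n4 ·f
[51] read 'e'  n4⇒n1 ·f

Matches: [[6,0],[6,3],[8,2],[10,3],[11,3],[16,3],[18,0],[18,3],[20,0],[20,3],[22,2],[24,0],[24,3],[26,2],[32,1],[34,0],[34,3],[36,2],[42,1],[44,3],[45,3],[47,0],[47,3],[49,2]]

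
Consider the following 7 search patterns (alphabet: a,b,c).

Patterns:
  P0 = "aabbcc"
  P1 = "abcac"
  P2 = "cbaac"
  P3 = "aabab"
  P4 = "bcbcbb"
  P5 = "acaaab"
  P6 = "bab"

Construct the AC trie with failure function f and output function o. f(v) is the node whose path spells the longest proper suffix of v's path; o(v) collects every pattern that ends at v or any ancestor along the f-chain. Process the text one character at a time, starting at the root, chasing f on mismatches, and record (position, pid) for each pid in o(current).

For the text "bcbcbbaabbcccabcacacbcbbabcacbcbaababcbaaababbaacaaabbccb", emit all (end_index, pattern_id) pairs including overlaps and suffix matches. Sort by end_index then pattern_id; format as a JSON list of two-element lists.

Build:
Trie nodes:
  n0 'ε': a→1 b→18 c→11
  n1 'a': a→2 b→7 c→24
  n2 'aa': b→3
  n3 'aab': a→16 b→4
  n4 'aabb': c→5
  n5 'aabbc': c→6
  n6 'aabbcc': ·  [P0 ends]
  n7 'ab': c→8
  n8 'abc': a→9
  n9 'abca': c→10
  n10 'abcac': ·  [P1 ends]
  n11 'c': b→12
  n12 'cb': a→13
  n13 'cba': a→14
  n14 'cbaa': c→15
  n15 'cbaac': ·  [P2 ends]
  n16 'aaba': b→17
  n17 'aabab': ·  [P3 ends]
  n18 'b': a→29 c→19
  n19 'bc': b→20
  n20 'bcb': c→21
  n21 'bcbc': b→22
  n22 'bcbcb': b→23
  n23 'bcbcbb': ·  [P4 ends]
  n24 'ac': a→25
  n25 'aca': a→26
  n26 'acaa': a→27
  n27 'acaaa': b→28
  n28 'acaaab': ·  [P5 ends]
  n29 'ba': b→30
  n30 'bab': ·  [P6 ends]

Failure links (BFS by depth):
  n1('a'): parent n0 fail=0; on 'a' 0 → fail=0;  out ∅∪∅=∅
  n11('c'): parent n0 fail=0; on 'c' 0 → fail=0;  out ∅∪∅=∅
  n18('b'): parent n0 fail=0; on 'b' 0 → fail=0;  out ∅∪∅=∅
  n2('aa'): parent n1 fail=0; on 'a' 0 → fail=1;  out ∅∪∅=∅
  n7('ab'): parent n1 fail=0; on 'b' 0 → fail=18;  out ∅∪∅=∅
  n12('cb'): parent n11 fail=0; on 'b' 0 → fail=18;  out ∅∪∅=∅
  n19('bc'): parent n18 fail=0; on 'c' 0 → fail=11;  out ∅∪∅=∅
  n24('ac'): parent n1 fail=0; on 'c' 0 → fail=11;  out ∅∪∅=∅
  n29('ba'): parent n18 fail=0; on 'a' 0 → fail=1;  out ∅∪∅=∅
  n3('aab'): parent n2 fail=1; on 'b' 1 → fail=7;  out ∅∪∅=∅
  n8('abc'): parent n7 fail=18; on 'c' 18 → fail=19;  out ∅∪∅=∅
  n13('cba'): parent n12 fail=18; on 'a' 18 → fail=29;  out ∅∪∅=∅
  n20('bcb'): parent n19 fail=11; on 'b' 11 → fail=12;  out ∅∪∅=∅
  n25('aca'): parent n24 fail=11; on 'a' 11→0 → fail=1;  out ∅∪∅=∅
  n30('bab'): parent n29 fail=1; on 'b' 1 → fail=7;  out {6}∪∅={6}
  n4('aabb'): parent n3 fail=7; on 'b' 7→18→0 → fail=18;  out ∅∪∅=∅
  n9('abca'): parent n8 fail=19; on 'a' 19→11→0 → fail=1;  out ∅∪∅=∅
  n14('cbaa'): parent n13 fail=29; on 'a' 29→1 → fail=2;  out ∅∪∅=∅
  n16('aaba'): parent n3 fail=7; on 'a' 7→18 → fail=29;  out ∅∪∅=∅
  n21('bcbc'): parent n20 fail=12; on 'c' 12→18 → fail=19;  out ∅∪∅=∅
  n26('acaa'): parent n25 fail=1; on 'a' 1 → fail=2;  out ∅∪∅=∅
  n5('aabbc'): parent n4 fail=18; on 'c' 18 → fail=19;  out ∅∪∅=∅
  n10('abcac'): parent n9 fail=1; on 'c' 1 → fail=24;  out {1}∪∅={1}
  n15('cbaac'): parent n14 fail=2; on 'c' 2→1 → fail=24;  out {2}∪∅={2}
  n17('aabab'): parent n16 fail=29; on 'b' 29 → fail=30;  out {3}∪{6}={3,6}
  n22('bcbcb'): parent n21 fail=19; on 'b' 19 → fail=20;  out ∅∪∅=∅
  n27('acaaa'): parent n26 fail=2; on 'a' 2→1 → fail=2;  out ∅∪∅=∅
  n6('aabbcc'): parent n5 fail=19; on 'c' 19→11→0 → fail=11;  out {0}∪∅={0}
  n23('bcbcbb'): parent n22 fail=20; on 'b' 20→12→18→0 → fail=18;  out {4}∪∅={4}
  n28('acaaab'): parent n27 fail=2; on 'b' 2 → fail=3;  out {5}∪∅={5}

Run:
i=0 'b': node 0→18
i=1 'c': node 18→19
i=2 'b': node 19→20
i=3 'c': node 20→21
i=4 'b': node 21→22
i=5 'b': node 22→23  ** P4@[0:5]
i=6 'a': node 23→29 (fail-walked)
i=7 'a': node 29→2 (fail-walked)
i=8 'b': node 2→3
i=9 'b': node 3→4
i=10 'c': node 4→5
i=11 'c': node 5→6  ** P0@[6:11]
i=12 'c': node 6→11 (fail-walked)
i=13 'a': node 11→1 (fail-walked)
i=14 'b': node 1→7
i=15 'c': node 7→8
i=16 'a': node 8→9
i=17 'c': node 9→10  ** P1@[13:17]
i=18 'a': node 10→25 (fail-walked)
i=19 'c': node 25→24 (fail-walked)
i=20 'b': node 24→12 (fail-walked)
i=21 'c': node 12→19 (fail-walked)
i=22 'b': node 19→20
i=23 'b': node 20→18 (fail-walked)
i=24 'a': node 18→29
i=25 'b': node 29→30  ** P6@[23:25]
i=26 'c': node 30→8 (fail-walked)
i=27 'a': node 8→9
i=28 'c': node 9→10  ** P1@[24:28]
i=29 'b': node 10→12 (fail-walked)
i=30 'c': node 12→19 (fail-walked)
i=31 'b': node 19→20
i=32 'a': node 20→13 (fail-walked)
i=33 'a': node 13→14
i=34 'b': node 14→3 (fail-walked)
i=35 'a': node 3→16
i=36 'b': node 16→17  ** P3@[32:36],P6@[34:36]
i=37 'c': node 17→8 (fail-walked)
i=38 'b': node 8→20 (fail-walked)
i=39 'a': node 20→13 (fail-walked)
i=40 'a': node 13→14
i=41 'a': node 14→2 (fail-walked)
i=42 'b': node 2→3
i=43 'a': node 3→16
i=44 'b': node 16→17  ** P3@[40:44],P6@[42:44]
i=45 'b': node 17→18 (fail-walked)
i=46 'a': node 18→29
i=47 'a': node 29→2 (fail-walked)
i=48 'c': node 2→24 (fail-walked)
i=49 'a': node 24→25
i=50 'a': node 25→26
i=51 'a': node 26→27
i=52 'b': node 27→28  ** P5@[47:52]
i=53 'b': node 28→4 (fail-walked)
i=54 'c': node 4→5
i=55 'c': node 5→6  ** P0@[50:55]
i=56 'b': node 6→12 (fail-walked)

Result: [[5,4],[11,0],[17,1],[25,6],[28,1],[36,3],[36,6],[44,3],[44,6],[52,5],[55,0]]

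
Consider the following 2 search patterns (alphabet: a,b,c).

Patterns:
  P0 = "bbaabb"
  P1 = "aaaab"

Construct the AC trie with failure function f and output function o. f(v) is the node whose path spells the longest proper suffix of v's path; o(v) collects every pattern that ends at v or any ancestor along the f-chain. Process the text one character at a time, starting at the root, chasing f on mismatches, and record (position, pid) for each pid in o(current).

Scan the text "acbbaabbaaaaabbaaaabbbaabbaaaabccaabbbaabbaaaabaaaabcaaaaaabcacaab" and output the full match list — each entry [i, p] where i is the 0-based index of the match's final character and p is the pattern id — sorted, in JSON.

Construct AC machine:
Trie (insert patterns):
  n0 'ε': a→7 b→1
  n1 'b': b→2
  n2 'bb': a→3
  n3 'bba': a→4
  n4 'bbaa': b→5
  n5 'bbaab': b→6
  n6 'bbaabb': ·  [P0 ends]
  n7 'a': a→8
  n8 'aa': a→9
  n9 'aaa': a→10
  n10 'aaaa': b→11
  n11 'aaaab': ·  [P1 ends]

Failure links (BFS by depth):
  fail(1) 'b': from fail(0)=0 chase 'b': 0 ⇒ 0;  out=∅∪out(0)=∅
  fail(7) 'a': from fail(0)=0 chase 'a': 0 ⇒ 0;  out=∅∪out(0)=∅
  fail(2) 'bb': from fail(1)=0 chase 'b': 0 ⇒ 1;  out=∅∪out(1)=∅
  fail(8) 'aa': from fail(7)=0 chase 'a': 0 ⇒ 7;  out=∅∪out(7)=∅
  fail(3) 'bba': from fail(2)=1 chase 'a': 1→0 ⇒ 7;  out=∅∪out(7)=∅
  fail(9) 'aaa': from fail(8)=7 chase 'a': 7 ⇒ 8;  out=∅∪out(8)=∅
  fail(4) 'bbaa': from fail(3)=7 chase 'a': 7 ⇒ 8;  out=∅∪out(8)=∅
  fail(10) 'aaaa': from fail(9)=8 chase 'a': 8 ⇒ 9;  out=∅∪out(9)=∅
  fail(5) 'bbaab': from fail(4)=8 chase 'b': 8→7→0 ⇒ 1;  out=∅∪out(1)=∅
  fail(11) 'aaaab': from fail(10)=9 chase 'b': 9→8→7→0 ⇒ 1;  out={1}∪out(1)={1}
  fail(6) 'bbaabb': from fail(5)=1 chase 'b': 1 ⇒ 2;  out={0}∪out(2)={0}

Scan:
i=0 'a': node 0→7
i=1 'c': node 7→0 (via fail)
i=2 'b': node 0→1
i=3 'b': node 1→2
i=4 'a': node 2→3
i=5 'a': node 3→4
i=6 'b': node 4→5
i=7 'b': node 5→6  emit P0@[2:7]
i=8 'a': node 6→3 (via fail)
i=9 'a': node 3→4
i=10 'a': node 4→9 (via fail)
i=11 'a': node 9→10
i=12 'a': node 10→10 (via fail)
i=13 'b': node 10→11  emit P1@[9:13]
i=14 'b': node 11→2 (via fail)
i=15 'a': node 2→3
i=16 'a': node 3→4
i=17 'a': node 4→9 (via fail)
i=18 'a': node 9→10
i=19 'b': node 10→11  emit P1@[15:19]
i=20 'b': node 11→2 (via fail)
i=21 'b': node 2→2 (via fail)
i=22 'a': node 2→3
i=23 'a': node 3→4
i=24 'b': node 4→5
i=25 'b': node 5→6  emit P0@[20:25]
i=26 'a': node 6→3 (via fail)
i=27 'a': node 3→4
i=28 'a': node 4→9 (via fail)
i=29 'a': node 9→10
i=30 'b': node 10→11  emit P1@[26:30]
i=31 'c': node 11→0 (via fail)
i=32 'c': node 0→0
i=33 'a': node 0→7
i=34 'a': node 7→8
i=35 'b': node 8→1 (via fail)
i=36 'b': node 1→2
i=37 'b': node 2→2 (via fail)
i=38 'a': node 2→3
i=39 'a': node 3→4
i=40 'b': node 4→5
i=41 'b': node 5→6  emit P0@[36:41]
i=42 'a': node 6→3 (via fail)
i=43 'a': node 3→4
i=44 'a': node 4→9 (via fail)
i=45 'a': node 9→10
i=46 'b': node 10→11  emit P1@[42:46]
i=47 'a': node 11→7 (via fail)
i=48 'a': node 7→8
i=49 'a': node 8→9
i=50 'a': node 9→10
i=51 'b': node 10→11  emit P1@[47:51]
i=52 'c': node 11→0 (via fail)
i=53 'a': node 0→7
i=54 'a': node 7→8
i=55 'a': node 8→9
i=56 'a': node 9→10
i=57 'a': node 10→10 (via fail)
i=58 'a': node 10→10 (via fail)
i=59 'b': node 10→11  emit P1@[55:59]
i=60 'c': node 11→0 (via fail)
i=61 'a': node 0→7
i=62 'c': node 7→0 (via fail)
i=63 'a': node 0→7
i=64 'a': node 7→8
i=65 'b': node 8→1 (via fail)

Result: [[7,0],[13,1],[19,1],[25,0],[30,1],[41,0],[46,1],[51,1],[59,1]]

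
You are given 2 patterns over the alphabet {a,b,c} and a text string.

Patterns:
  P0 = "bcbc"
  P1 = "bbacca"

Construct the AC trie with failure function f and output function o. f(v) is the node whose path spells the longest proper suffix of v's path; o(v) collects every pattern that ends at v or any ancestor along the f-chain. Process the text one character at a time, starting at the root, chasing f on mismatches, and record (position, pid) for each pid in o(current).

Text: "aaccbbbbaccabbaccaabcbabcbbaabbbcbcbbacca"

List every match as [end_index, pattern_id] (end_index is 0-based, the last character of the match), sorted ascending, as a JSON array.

Build:
Trie (insert patterns):
  n0 'ε': b→1
  n1 'b': b→5 c→2
  n2 'bc': b→3
  n3 'bcb': c→4
  n4 'bcbc': ·  [P0 ends]
  n5 'bb': a→6
  n6 'bba': c→7
  n7 'bbac': c→8
  n8 'bbacc': a→9
  n9 'bbacca': ·  [P1 ends]

Failure links (BFS by depth):
  n1('b'): parent n0 fail=0; on 'b' 0 → fail=0;  out ∅∪∅=∅
  n2('bc'): parent n1 fail=0; on 'c' 0 → fail=0;  out ∅∪∅=∅
  n5('bb'): parent n1 fail=0; on 'b' 0 → fail=1;  out ∅∪∅=∅
  n3('bcb'): parent n2 fail=0; on 'b' 0 → fail=1;  out ∅∪∅=∅
  n6('bba'): parent n5 fail=1; on 'a' 1→0 → fail=0;  out ∅∪∅=∅
  n4('bcbc'): parent n3 fail=1; on 'c' 1 → fail=2;  out {0}∪∅={0}
  n7('bbac'): parent n6 fail=0; on 'c' 0 → fail=0;  out ∅∪∅=∅
  n8('bbacc'): parent n7 fail=0; on 'c' 0 → fail=0;  out ∅∪∅=∅
  n9('bbacca'): parent n8 fail=0; on 'a' 0 → fail=0;  out {1}∪∅={1}

Scan:
i=0 'a': node 0→0
i=1 'a': node 0→0
i=2 'c': node 0→0
i=3 'c': node 0→0
i=4 'b': node 0→1
i=5 'b': node 1→5
i=6 'b': node 5→5 (via fail)
i=7 'b': node 5→5 (via fail)
i=8 'a': node 5→6
i=9 'c': node 6→7
i=10 'c': node 7→8
i=11 'a': node 8→9  ** P1@[6:11]
i=12 'b': node 9→1 (via fail)
i=13 'b': node 1→5
i=14 'a': node 5→6
i=15 'c': node 6→7
i=16 'c': node 7→8
i=17 'a': node 8→9  ** P1@[12:17]
i=18 'a': node 9→0 (via fail)
i=19 'b': node 0→1
i=20 'c': node 1→2
i=21 'b': node 2→3
i=22 'a': node 3→0 (via fail)
i=23 'b': node 0→1
i=24 'c': node 1→2
i=25 'b': node 2→3
i=26 'b': node 3→5 (via fail)
i=27 'a': node 5→6
i=28 'a': node 6→0 (via fail)
i=29 'b': node 0→1
i=30 'b': node 1→5
i=31 'b': node 5→5 (via fail)
i=32 'c': node 5→2 (via fail)
i=33 'b': node 2→3
i=34 'c': node 3→4  ** P0@[31:34]
i=35 'b': node 4→3 (via fail)
i=36 'b': node 3→5 (via fail)
i=37 'a': node 5→6
i=38 'c': node 6→7
i=39 'c': node 7→8
i=40 'a': node 8→9  ** P1@[35:40]

Matches: [[11,1],[17,1],[34,0],[40,1]]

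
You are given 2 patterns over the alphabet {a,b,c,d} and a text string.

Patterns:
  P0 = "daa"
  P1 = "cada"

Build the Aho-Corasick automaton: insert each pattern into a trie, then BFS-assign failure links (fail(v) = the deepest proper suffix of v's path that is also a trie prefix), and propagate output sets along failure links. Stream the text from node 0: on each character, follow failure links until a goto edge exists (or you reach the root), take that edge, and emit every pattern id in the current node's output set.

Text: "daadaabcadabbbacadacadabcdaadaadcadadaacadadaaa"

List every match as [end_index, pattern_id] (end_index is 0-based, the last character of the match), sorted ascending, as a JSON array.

Build automaton:
Trie nodes:
  0='ε' goto c→4 d→1
  1='d' goto a→2
  2='da' goto a→3
  3='daa' goto ·  [P0 ends]
  4='c' goto a→5
  5='ca' goto d→6
  6='cad' goto a→7
  7='cada' goto ·  [P1 ends]

BFS fail/out derivation:
  fail(1) 'd': from fail(0)=0 chase 'd': 0 ⇒ 0;  out=∅∪out(0)=∅
  fail(4) 'c': from fail(0)=0 chase 'c': 0 ⇒ 0;  out=∅∪out(0)=∅
  fail(2) 'da': from fail(1)=0 chase 'a': 0 ⇒ 0;  out=∅∪out(0)=∅
  fail(5) 'ca': from fail(4)=0 chase 'a': 0 ⇒ 0;  out=∅∪out(0)=∅
  fail(3) 'daa': from fail(2)=0 chase 'a': 0 ⇒ 0;  out={0}∪out(0)={0}
  fail(6) 'cad': from fail(5)=0 chase 'd': 0 ⇒ 1;  out=∅∪out(1)=∅
  fail(7) 'cada': from fail(6)=1 chase 'a': 1 ⇒ 2;  out={1}∪out(2)={1}

Text stream:
[0] read 'd'  n0⇒n1
[1] read 'a'  n1⇒n2
[2] read 'a'  n2⇒n3  ** P0@[0:2]
[3] read 'd'  n3⇒n1 ·f
[4] read 'a'  n1⇒n2
[5] read 'a'  n2⇒n3  ** P0@[3:5]
[6] read 'b'  n3⇒n0 ·f
[7] read 'c'  n0⇒n4
[8] read 'a'  n4⇒n5
[9] read 'd'  n5⇒n6
[10] read 'a'  n6⇒n7  ** P1@[7:10]
[11] read 'b'  n7⇒n0 ·f
[12] read 'b'  n0⇒n0
[13] read 'b'  n0⇒n0
[14] read 'a'  n0⇒n0
[15] read 'c'  n0⇒n4
[16] read 'a'  n4⇒n5
[17] read 'd'  n5⇒n6
[18] read 'a'  n6⇒n7  ** P1@[15:18]
[19] read 'c'  n7⇒n4 ·f
[20] read 'a'  n4⇒n5
[21] read 'd'  n5⇒n6
[22] read 'a'  n6⇒n7  ** P1@[19:22]
[23] read 'b'  n7⇒n0 ·f
[24] read 'c'  n0⇒n4
[25] read 'd'  n4⇒n1 ·f
[26] read 'a'  n1⇒n2
[27] read 'a'  n2⇒n3  ** P0@[25:27]
[28] read 'd'  n3⇒n1 ·f
[29] read 'a'  n1⇒n2
[30] read 'a'  n2⇒n3  ** P0@[28:30]
[31] read 'd'  n3⇒n1 ·f
[32] read 'c'  n1⇒n4 ·f
[33] read 'a'  n4⇒n5
[34] read 'd'  n5⇒n6
[35] read 'a'  n6⇒n7  ** P1@[32:35]
[36] read 'd'  n7⇒n1 ·f
[37] read 'a'  n1⇒n2
[38] read 'a'  n2⇒n3  ** P0@[36:38]
[39] read 'c'  n3⇒n4 ·f
[40] read 'a'  n4⇒n5
[41] read 'd'  n5⇒n6
[42] read 'a'  n6⇒n7  ** P1@[39:42]
[43] read 'd'  n7⇒n1 ·f
[44] read 'a'  n1⇒n2
[45] read 'a'  n2⇒n3  ** P0@[43:45]
[46] read 'a'  n3⇒n0 ·f

All matches (sorted): [[2,0],[5,0],[10,1],[18,1],[22,1],[27,0],[30,0],[35,1],[38,0],[42,1],[45,0]]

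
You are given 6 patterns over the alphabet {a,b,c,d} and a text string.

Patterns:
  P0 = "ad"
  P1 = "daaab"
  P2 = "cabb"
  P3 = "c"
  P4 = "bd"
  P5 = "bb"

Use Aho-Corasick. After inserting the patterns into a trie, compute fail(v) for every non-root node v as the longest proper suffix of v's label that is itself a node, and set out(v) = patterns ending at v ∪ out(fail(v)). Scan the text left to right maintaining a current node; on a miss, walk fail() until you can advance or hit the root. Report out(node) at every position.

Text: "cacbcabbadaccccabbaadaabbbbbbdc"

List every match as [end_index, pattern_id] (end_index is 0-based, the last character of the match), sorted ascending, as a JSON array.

Construct AC machine:
Trie nodes:
  0='ε' goto a→1 b→12 c→8 d→3
  1='a' goto d→2
  2='ad' goto ·  [P0 ends]
  3='d' goto a→4
  4='da' goto a→5
  5='daa' goto a→6
  6='daaa' goto b→7
  7='daaab' goto ·  [P1 ends]
  8='c' goto a→9  [P3 ends]
  9='ca' goto b→10
  10='cab' goto b→11
  11='cabb' goto ·  [P2 ends]
  12='b' goto b→14 d→13
  13='bd' goto ·  [P4 ends]
  14='bb' goto ·  [P5 ends]

Failure links (BFS by depth):
  n1('a'): parent n0 fail=0; on 'a' 0 → fail=0;  out ∅∪∅=∅
  n3('d'): parent n0 fail=0; on 'd' 0 → fail=0;  out ∅∪∅=∅
  n8('c'): parent n0 fail=0; on 'c' 0 → fail=0;  out {3}∪∅={3}
  n12('b'): parent n0 fail=0; on 'b' 0 → fail=0;  out ∅∪∅=∅
  n2('ad'): parent n1 fail=0; on 'd' 0 → fail=3;  out {0}∪∅={0}
  n4('da'): parent n3 fail=0; on 'a' 0 → fail=1;  out ∅∪∅=∅
  n9('ca'): parent n8 fail=0; on 'a' 0 → fail=1;  out ∅∪∅=∅
  n13('bd'): parent n12 fail=0; on 'd' 0 → fail=3;  out {4}∪∅={4}
  n14('bb'): parent n12 fail=0; on 'b' 0 → fail=12;  out {5}∪∅={5}
  n5('daa'): parent n4 fail=1; on 'a' 1→0 → fail=1;  out ∅∪∅=∅
  n10('cab'): parent n9 fail=1; on 'b' 1→0 → fail=12;  out ∅∪∅=∅
  n6('daaa'): parent n5 fail=1; on 'a' 1→0 → fail=1;  out ∅∪∅=∅
  n11('cabb'): parent n10 fail=12; on 'b' 12 → fail=14;  out {2}∪{5}={2,5}
  n7('daaab'): parent n6 fail=1; on 'b' 1→0 → fail=12;  out {1}∪∅={1}

Text stream:
pos 0 'c': at 8  emit P3@[0:0]
pos 1 'a': at 9
pos 2 'c': at 8 ·f  emit P3@[2:2]
pos 3 'b': at 12 ·f
pos 4 'c': at 8 ·f  emit P3@[4:4]
pos 5 'a': at 9
pos 6 'b': at 10
pos 7 'b': at 11  emit P2@[4:7],P5@[6:7]
pos 8 'a': at 1 ·f
pos 9 'd': at 2  emit P0@[8:9]
pos 10 'a': at 4 ·f
pos 11 'c': at 8 ·f  emit P3@[11:11]
pos 12 'c': at 8 ·f  emit P3@[12:12]
pos 13 'c': at 8 ·f  emit P3@[13:13]
pos 14 'c': at 8 ·f  emit P3@[14:14]
pos 15 'a': at 9
pos 16 'b': at 10
pos 17 'b': at 11  emit P2@[14:17],P5@[16:17]
pos 18 'a': at 1 ·f
pos 19 'a': at 1 ·f
pos 20 'd': at 2  emit P0@[19:20]
pos 21 'a': at 4 ·f
pos 22 'a': at 5
pos 23 'b': at 12 ·f
pos 24 'b': at 14  emit P5@[23:24]
pos 25 'b': at 14 ·f  emit P5@[24:25]
pos 26 'b': at 14 ·f  emit P5@[25:26]
pos 27 'b': at 14 ·f  emit P5@[26:27]
pos 28 'b': at 14 ·f  emit P5@[27:28]
pos 29 'd': at 13 ·f  emit P4@[28:29]
pos 30 'c': at 8 ·f  emit P3@[30:30]

All matches (sorted): [[0,3],[2,3],[4,3],[7,2],[7,5],[9,0],[11,3],[12,3],[13,3],[14,3],[17,2],[17,5],[20,0],[24,5],[25,5],[26,5],[27,5],[28,5],[29,4],[30,3]]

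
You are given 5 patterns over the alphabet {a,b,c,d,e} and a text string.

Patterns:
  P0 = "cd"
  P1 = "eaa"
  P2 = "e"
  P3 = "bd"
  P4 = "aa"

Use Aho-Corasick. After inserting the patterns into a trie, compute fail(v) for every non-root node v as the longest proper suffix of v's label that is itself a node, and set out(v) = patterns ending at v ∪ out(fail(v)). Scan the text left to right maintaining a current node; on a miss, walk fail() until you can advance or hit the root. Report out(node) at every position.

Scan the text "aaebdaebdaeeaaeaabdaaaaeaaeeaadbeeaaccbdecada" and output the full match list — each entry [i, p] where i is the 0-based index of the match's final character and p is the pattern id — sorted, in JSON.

Build:
Trie (insert patterns):
  0='ε' goto a→8 b→6 c→1 e→3
  1='c' goto d→2
  2='cd' goto ·  ←P0
  3='e' goto a→4  ←P2
  4='ea' goto a→5
  5='eaa' goto ·  ←P1
  6='b' goto d→7
  7='bd' goto ·  ←P3
  8='a' goto a→9
  9='aa' goto ·  ←P4

BFS fail/out derivation:
  n1('c'): parent n0 fail=0; on 'c' 0 → fail=0;  out ∅∪∅=∅
  n3('e'): parent n0 fail=0; on 'e' 0 → fail=0;  out {2}∪∅={2}
  n6('b'): parent n0 fail=0; on 'b' 0 → fail=0;  out ∅∪∅=∅
  n8('a'): parent n0 fail=0; on 'a' 0 → fail=0;  out ∅∪∅=∅
  n2('cd'): parent n1 fail=0; on 'd' 0 → fail=0;  out {0}∪∅={0}
  n4('ea'): parent n3 fail=0; on 'a' 0 → fail=8;  out ∅∪∅=∅
  n7('bd'): parent n6 fail=0; on 'd' 0 → fail=0;  out {3}∪∅={3}
  n9('aa'): parent n8 fail=0; on 'a' 0 → fail=8;  out {4}∪∅={4}
  n5('eaa'): parent n4 fail=8; on 'a' 8 → fail=9;  out {1}∪{4}={1,4}

Scan:
i=0 'a': node 0→8
i=1 'a': node 8→9  ** P4@[0:1]
i=2 'e': node 9→3 ·f  ** P2@[2:2]
i=3 'b': node 3→6 ·f
i=4 'd': node 6→7  ** P3@[3:4]
i=5 'a': node 7→8 ·f
i=6 'e': node 8→3 ·f  ** P2@[6:6]
i=7 'b': node 3→6 ·f
i=8 'd': node 6→7  ** P3@[7:8]
i=9 'a': node 7→8 ·f
i=10 'e': node 8→3 ·f  ** P2@[10:10]
i=11 'e': node 3→3 ·f  ** P2@[11:11]
i=12 'a': node 3→4
i=13 'a': node 4→5  ** P1@[11:13],P4@[12:13]
i=14 'e': node 5→3 ·f  ** P2@[14:14]
i=15 'a': node 3→4
i=16 'a': node 4→5  ** P1@[14:16],P4@[15:16]
i=17 'b': node 5→6 ·f
i=18 'd': node 6→7  ** P3@[17:18]
i=19 'a': node 7→8 ·f
i=20 'a': node 8→9  ** P4@[19:20]
i=21 'a': node 9→9 ·f  ** P4@[20:21]
i=22 'a': node 9→9 ·f  ** P4@[21:22]
i=23 'e': node 9→3 ·f  ** P2@[23:23]
i=24 'a': node 3→4
i=25 'a': node 4→5  ** P1@[23:25],P4@[24:25]
i=26 'e': node 5→3 ·f  ** P2@[26:26]
i=27 'e': node 3→3 ·f  ** P2@[27:27]
i=28 'a': node 3→4
i=29 'a': node 4→5  ** P1@[27:29],P4@[28:29]
i=30 'd': node 5→0 ·f
i=31 'b': node 0→6
i=32 'e': node 6→3 ·f  ** P2@[32:32]
i=33 'e': node 3→3 ·f  ** P2@[33:33]
i=34 'a': node 3→4
i=35 'a': node 4→5  ** P1@[33:35],P4@[34:35]
i=36 'c': node 5→1 ·f
i=37 'c': node 1→1 ·f
i=38 'b': node 1→6 ·f
i=39 'd': node 6→7  ** P3@[38:39]
i=40 'e': node 7→3 ·f  ** P2@[40:40]
i=41 'c': node 3→1 ·f
i=42 'a': node 1→8 ·f
i=43 'd': node 8→0 ·f
i=44 'a': node 0→8

Matches: [[1,4],[2,2],[4,3],[6,2],[8,3],[10,2],[11,2],[13,1],[13,4],[14,2],[16,1],[16,4],[18,3],[20,4],[21,4],[22,4],[23,2],[25,1],[25,4],[26,2],[27,2],[29,1],[29,4],[32,2],[33,2],[35,1],[35,4],[39,3],[40,2]]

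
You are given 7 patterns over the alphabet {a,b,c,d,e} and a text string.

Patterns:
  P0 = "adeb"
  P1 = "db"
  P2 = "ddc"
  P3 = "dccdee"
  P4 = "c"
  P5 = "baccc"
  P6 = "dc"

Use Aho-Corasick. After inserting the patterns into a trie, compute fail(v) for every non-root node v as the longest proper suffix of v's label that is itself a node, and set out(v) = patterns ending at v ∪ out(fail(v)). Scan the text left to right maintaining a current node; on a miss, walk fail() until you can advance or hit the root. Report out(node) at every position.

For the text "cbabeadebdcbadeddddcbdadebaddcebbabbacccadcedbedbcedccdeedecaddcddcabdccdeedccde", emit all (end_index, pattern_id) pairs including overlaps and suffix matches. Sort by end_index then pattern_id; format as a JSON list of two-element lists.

Build automaton:
Trie (insert patterns):
  n0 'ε': a→1 b→15 c→14 d→5
  n1 'a': d→2
  n2 'ad': e→3
  n3 'ade': b→4
  n4 'adeb': ·  ←P0
  n5 'd': b→6 c→9 d→7
  n6 'db': ·  ←P1
  n7 'dd': c→8
  n8 'ddc': ·  ←P2
  n9 'dc': c→10  ←P6
  n10 'dcc': d→11
  n11 'dccd': e→12
  n12 'dccde': e→13
  n13 'dccdee': ·  ←P3
  n14 'c': ·  ←P4
  n15 'b': a→16
  n16 'ba': c→17
  n17 'bac': c→18
  n18 'bacc': c→19
  n19 'baccc': ·  ←P5

Failure links (BFS by depth):
  fail(1) 'a': from fail(0)=0 chase 'a': 0 ⇒ 0;  out=∅∪out(0)=∅
  fail(5) 'd': from fail(0)=0 chase 'd': 0 ⇒ 0;  out=∅∪out(0)=∅
  fail(14) 'c': from fail(0)=0 chase 'c': 0 ⇒ 0;  out={4}∪out(0)={4}
  fail(15) 'b': from fail(0)=0 chase 'b': 0 ⇒ 0;  out=∅∪out(0)=∅
  fail(2) 'ad': from fail(1)=0 chase 'd': 0 ⇒ 5;  out=∅∪out(5)=∅
  fail(6) 'db': from fail(5)=0 chase 'b': 0 ⇒ 15;  out={1}∪out(15)={1}
  fail(7) 'dd': from fail(5)=0 chase 'd': 0 ⇒ 5;  out=∅∪out(5)=∅
  fail(9) 'dc': from fail(5)=0 chase 'c': 0 ⇒ 14;  out={6}∪out(14)={4,6}
  fail(16) 'ba': from fail(15)=0 chase 'a': 0 ⇒ 1;  out=∅∪out(1)=∅
  fail(3) 'ade': from fail(2)=5 chase 'e': 5→0 ⇒ 0;  out=∅∪out(0)=∅
  fail(8) 'ddc': from fail(7)=5 chase 'c': 5 ⇒ 9;  out={2}∪out(9)={2,4,6}
  fail(10) 'dcc': from fail(9)=14 chase 'c': 14→0 ⇒ 14;  out=∅∪out(14)={4}
  fail(17) 'bac': from fail(16)=1 chase 'c': 1→0 ⇒ 14;  out=∅∪out(14)={4}
  fail(4) 'adeb': from fail(3)=0 chase 'b': 0 ⇒ 15;  out={0}∪out(15)={0}
  fail(11) 'dccd': from fail(10)=14 chase 'd': 14→0 ⇒ 5;  out=∅∪out(5)=∅
  fail(18) 'bacc': from fail(17)=14 chase 'c': 14→0 ⇒ 14;  out=∅∪out(14)={4}
  fail(12) 'dccde': from fail(11)=5 chase 'e': 5→0 ⇒ 0;  out=∅∪out(0)=∅
  fail(19) 'baccc': from fail(18)=14 chase 'c': 14→0 ⇒ 14;  out={5}∪out(14)={4,5}
  fail(13) 'dccdee': from fail(12)=0 chase 'e': 0 ⇒ 0;  out={3}∪out(0)={3}

Scan:
i=0 'c': node 0→14  → match P4@[0:0]
i=1 'b': node 14→15 ·f
i=2 'a': node 15→16
i=3 'b': node 16→15 ·f
i=4 'e': node 15→0 ·f
i=5 'a': node 0→1
i=6 'd': node 1→2
i=7 'e': node 2→3
i=8 'b': node 3→4  → match P0@[5:8]
i=9 'd': node 4→5 ·f
i=10 'c': node 5→9  → match P4@[10:10],P6@[9:10]
i=11 'b': node 9→15 ·f
i=12 'a': node 15→16
i=13 'd': node 16→2 ·f
i=14 'e': node 2→3
i=15 'd': node 3→5 ·f
i=16 'd': node 5→7
i=17 'd': node 7→7 ·f
i=18 'd': node 7→7 ·f
i=19 'c': node 7→8  → match P2@[17:19],P4@[19:19],P6@[18:19]
i=20 'b': node 8→15 ·f
i=21 'd': node 15→5 ·f
i=22 'a': node 5→1 ·f
i=23 'd': node 1→2
i=24 'e': node 2→3
i=25 'b': node 3→4  → match P0@[22:25]
i=26 'a': node 4→16 ·f
i=27 'd': node 16→2 ·f
i=28 'd': node 2→7 ·f
i=29 'c': node 7→8  → match P2@[27:29],P4@[29:29],P6@[28:29]
i=30 'e': node 8→0 ·f
i=31 'b': node 0→15
i=32 'b': node 15→15 ·f
i=33 'a': node 15→16
i=34 'b': node 16→15 ·f
i=35 'b': node 15→15 ·f
i=36 'a': node 15→16
i=37 'c': node 16→17  → match P4@[37:37]
i=38 'c': node 17→18  → match P4@[38:38]
i=39 'c': node 18→19  → match P4@[39:39],P5@[35:39]
i=40 'a': node 19→1 ·f
i=41 'd': node 1→2
i=42 'c': node 2→9 ·f  → match P4@[42:42],P6@[41:42]
i=43 'e': node 9→0 ·f
i=44 'd': node 0→5
i=45 'b': node 5→6  → match P1@[44:45]
i=46 'e': node 6→0 ·f
i=47 'd': node 0→5
i=48 'b': node 5→6  → match P1@[47:48]
i=49 'c': node 6→14 ·f  → match P4@[49:49]
i=50 'e': node 14→0 ·f
i=51 'd': node 0→5
i=52 'c': node 5→9  → match P4@[52:52],P6@[51:52]
i=53 'c': node 9→10  → match P4@[53:53]
i=54 'd': node 10→11
i=55 'e': node 11→12
i=56 'e': node 12→13  → match P3@[51:56]
i=57 'd': node 13→5 ·f
i=58 'e': node 5→0 ·f
i=59 'c': node 0→14  → match P4@[59:59]
i=60 'a': node 14→1 ·f
i=61 'd': node 1→2
i=62 'd': node 2→7 ·f
i=63 'c': node 7→8  → match P2@[61:63],P4@[63:63],P6@[62:63]
i=64 'd': node 8→5 ·f
i=65 'd': node 5→7
i=66 'c': node 7→8  → match P2@[64:66],P4@[66:66],P6@[65:66]
i=67 'a': node 8→1 ·f
i=68 'b': node 1→15 ·f
i=69 'd': node 15→5 ·f
i=70 'c': node 5→9  → match P4@[70:70],P6@[69:70]
i=71 'c': node 9→10  → match P4@[71:71]
i=72 'd': node 10→11
i=73 'e': node 11→12
i=74 'e': node 12→13  → match P3@[69:74]
i=75 'd': node 13→5 ·f
i=76 'c': node 5→9  → match P4@[76:76],P6@[75:76]
i=77 'c': node 9→10  → match P4@[77:77]
i=78 'd': node 10→11
i=79 'e': node 11→12

All matches (sorted): [[0,4],[8,0],[10,4],[10,6],[19,2],[19,4],[19,6],[25,0],[29,2],[29,4],[29,6],[37,4],[38,4],[39,4],[39,5],[42,4],[42,6],[45,1],[48,1],[49,4],[52,4],[52,6],[53,4],[56,3],[59,4],[63,2],[63,4],[63,6],[66,2],[66,4],[66,6],[70,4],[70,6],[71,4],[74,3],[76,4],[76,6],[77,4]]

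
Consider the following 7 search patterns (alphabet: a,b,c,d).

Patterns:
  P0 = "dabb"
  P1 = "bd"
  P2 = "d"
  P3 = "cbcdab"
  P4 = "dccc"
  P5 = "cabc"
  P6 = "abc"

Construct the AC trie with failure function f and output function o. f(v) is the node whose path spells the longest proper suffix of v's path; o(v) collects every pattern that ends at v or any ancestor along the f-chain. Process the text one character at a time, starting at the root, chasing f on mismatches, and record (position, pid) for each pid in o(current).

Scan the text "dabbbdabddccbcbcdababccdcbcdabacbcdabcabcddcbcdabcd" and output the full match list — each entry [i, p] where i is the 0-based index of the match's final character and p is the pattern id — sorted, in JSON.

Build:
Trie (insert patterns):
  n0 'ε': a→19 b→5 c→7 d→1
  n1 'd': a→2 c→13  [P2 ends]
  n2 'da': b→3
  n3 'dab': b→4
  n4 'dabb': ·  [P0 ends]
  n5 'b': d→6
  n6 'bd': ·  [P1 ends]
  n7 'c': a→16 b→8
  n8 'cb': c→9
  n9 'cbc': d→10
  n10 'cbcd': a→11
  n11 'cbcda': b→12
  n12 'cbcdab': ·  [P3 ends]
  n13 'dc': c→14
  n14 'dcc': c→15
  n15 'dccc': ·  [P4 ends]
  n16 'ca': b→17
  n17 'cab': c→18
  n18 'cabc': ·  [P5 ends]
  n19 'a': b→20
  n20 'ab': c→21
  n21 'abc': ·  [P6 ends]

Failure links (BFS by depth):
  fail(1) 'd': from fail(0)=0 chase 'd': 0 ⇒ 0;  out={2}∪out(0)={2}
  fail(5) 'b': from fail(0)=0 chase 'b': 0 ⇒ 0;  out=∅∪out(0)=∅
  fail(7) 'c': from fail(0)=0 chase 'c': 0 ⇒ 0;  out=∅∪out(0)=∅
  fail(19) 'a': from fail(0)=0 chase 'a': 0 ⇒ 0;  out=∅∪out(0)=∅
  fail(2) 'da': from fail(1)=0 chase 'a': 0 ⇒ 19;  out=∅∪out(19)=∅
  fail(6) 'bd': from fail(5)=0 chase 'd': 0 ⇒ 1;  out={1}∪out(1)={1,2}
  fail(8) 'cb': from fail(7)=0 chase 'b': 0 ⇒ 5;  out=∅∪out(5)=∅
  fail(13) 'dc': from fail(1)=0 chase 'c': 0 ⇒ 7;  out=∅∪out(7)=∅
  fail(16) 'ca': from fail(7)=0 chase 'a': 0 ⇒ 19;  out=∅∪out(19)=∅
  fail(20) 'ab': from fail(19)=0 chase 'b': 0 ⇒ 5;  out=∅∪out(5)=∅
  fail(3) 'dab': from fail(2)=19 chase 'b': 19 ⇒ 20;  out=∅∪out(20)=∅
  fail(9) 'cbc': from fail(8)=5 chase 'c': 5→0 ⇒ 7;  out=∅∪out(7)=∅
  fail(14) 'dcc': from fail(13)=7 chase 'c': 7→0 ⇒ 7;  out=∅∪out(7)=∅
  fail(17) 'cab': from fail(16)=19 chase 'b': 19 ⇒ 20;  out=∅∪out(20)=∅
  fail(21) 'abc': from fail(20)=5 chase 'c': 5→0 ⇒ 7;  out={6}∪out(7)={6}
  fail(4) 'dabb': from fail(3)=20 chase 'b': 20→5→0 ⇒ 5;  out={0}∪out(5)={0}
  fail(10) 'cbcd': from fail(9)=7 chase 'd': 7→0 ⇒ 1;  out=∅∪out(1)={2}
  fail(15) 'dccc': from fail(14)=7 chase 'c': 7→0 ⇒ 7;  out={4}∪out(7)={4}
  fail(18) 'cabc': from fail(17)=20 chase 'c': 20 ⇒ 21;  out={5}∪out(21)={5,6}
  fail(11) 'cbcda': from fail(10)=1 chase 'a': 1 ⇒ 2;  out=∅∪out(2)=∅
  fail(12) 'cbcdab': from fail(11)=2 chase 'b': 2 ⇒ 3;  out={3}∪out(3)={3}

Text stream:
i=0 'd': node 0→1  → match P2@[0:0]
i=1 'a': node 1→2
i=2 'b': node 2→3
i=3 'b': node 3→4  → match P0@[0:3]
i=4 'b': node 4→5 (via fail)
i=5 'd': node 5→6  → match P1@[4:5],P2@[5:5]
i=6 'a': node 6→2 (via fail)
i=7 'b': node 2→3
i=8 'd': node 3→6 (via fail)  → match P1@[7:8],P2@[8:8]
i=9 'd': node 6→1 (via fail)  → match P2@[9:9]
i=10 'c': node 1→13
i=11 'c': node 13→14
i=12 'b': node 14→8 (via fail)
i=13 'c': node 8→9
i=14 'b': node 9→8 (via fail)
i=15 'c': node 8→9
i=16 'd': node 9→10  → match P2@[16:16]
i=17 'a': node 10→11
i=18 'b': node 11→12  → match P3@[13:18]
i=19 'a': node 12→19 (via fail)
i=20 'b': node 19→20
i=21 'c': node 20→21  → match P6@[19:21]
i=22 'c': node 21→7 (via fail)
i=23 'd': node 7→1 (via fail)  → match P2@[23:23]
i=24 'c': node 1→13
i=25 'b': node 13→8 (via fail)
i=26 'c': node 8→9
i=27 'd': node 9→10  → match P2@[27:27]
i=28 'a': node 10→11
i=29 'b': node 11→12  → match P3@[24:29]
i=30 'a': node 12→19 (via fail)
i=31 'c': node 19→7 (via fail)
i=32 'b': node 7→8
i=33 'c': node 8→9
i=34 'd': node 9→10  → match P2@[34:34]
i=35 'a': node 10→11
i=36 'b': node 11→12  → match P3@[31:36]
i=37 'c': node 12→21 (via fail)  → match P6@[35:37]
i=38 'a': node 21→16 (via fail)
i=39 'b': node 16→17
i=40 'c': node 17→18  → match P5@[37:40],P6@[38:40]
i=41 'd': node 18→1 (via fail)  → match P2@[41:41]
i=42 'd': node 1→1 (via fail)  → match P2@[42:42]
i=43 'c': node 1→13
i=44 'b': node 13→8 (via fail)
i=45 'c': node 8→9
i=46 'd': node 9→10  → match P2@[46:46]
i=47 'a': node 10→11
i=48 'b': node 11→12  → match P3@[43:48]
i=49 'c': node 12→21 (via fail)  → match P6@[47:49]
i=50 'd': node 21→1 (via fail)  → match P2@[50:50]

All matches (sorted): [[0,2],[3,0],[5,1],[5,2],[8,1],[8,2],[9,2],[16,2],[18,3],[21,6],[23,2],[27,2],[29,3],[34,2],[36,3],[37,6],[40,5],[40,6],[41,2],[42,2],[46,2],[48,3],[49,6],[50,2]]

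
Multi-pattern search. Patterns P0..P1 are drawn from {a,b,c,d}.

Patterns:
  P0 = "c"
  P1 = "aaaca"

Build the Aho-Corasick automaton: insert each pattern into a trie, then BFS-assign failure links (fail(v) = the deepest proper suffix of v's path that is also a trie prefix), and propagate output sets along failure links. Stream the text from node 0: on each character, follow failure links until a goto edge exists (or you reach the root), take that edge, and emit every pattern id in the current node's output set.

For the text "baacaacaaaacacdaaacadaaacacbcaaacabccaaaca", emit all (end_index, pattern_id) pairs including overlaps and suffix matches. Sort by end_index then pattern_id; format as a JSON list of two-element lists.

Build automaton:
Trie nodes:
  0='ε' goto a→2 c→1
  1='c' goto ·  [P0 ends]
  2='a' goto a→3
  3='aa' goto a→4
  4='aaa' goto c→5
  5='aaac' goto a→6
  6='aaaca' goto ·  [P1 ends]

BFS fail/out derivation:
  n1('c'): parent n0 fail=0; on 'c' 0 → fail=0;  out {0}∪∅={0}
  n2('a'): parent n0 fail=0; on 'a' 0 → fail=0;  out ∅∪∅=∅
  n3('aa'): parent n2 fail=0; on 'a' 0 → fail=2;  out ∅∪∅=∅
  n4('aaa'): parent n3 fail=2; on 'a' 2 → fail=3;  out ∅∪∅=∅
  n5('aaac'): parent n4 fail=3; on 'c' 3→2→0 → fail=1;  out ∅∪{0}={0}
  n6('aaaca'): parent n5 fail=1; on 'a' 1→0 → fail=2;  out {1}∪∅={1}

Text stream:
i=0 'b': node 0→0
i=1 'a': node 0→2
i=2 'a': node 2→3
i=3 'c': node 3→1 (via fail)  emit P0@[3:3]
i=4 'a': node 1→2 (via fail)
i=5 'a': node 2→3
i=6 'c': node 3→1 (via fail)  emit P0@[6:6]
i=7 'a': node 1→2 (via fail)
i=8 'a': node 2→3
i=9 'a': node 3→4
i=10 'a': node 4→4 (via fail)
i=11 'c': node 4→5  emit P0@[11:11]
i=12 'a': node 5→6  emit P1@[8:12]
i=13 'c': node 6→1 (via fail)  emit P0@[13:13]
i=14 'd': node 1→0 (via fail)
i=15 'a': node 0→2
i=16 'a': node 2→3
i=17 'a': node 3→4
i=18 'c': node 4→5  emit P0@[18:18]
i=19 'a': node 5→6  emit P1@[15:19]
i=20 'd': node 6→0 (via fail)
i=21 'a': node 0→2
i=22 'a': node 2→3
i=23 'a': node 3→4
i=24 'c': node 4→5  emit P0@[24:24]
i=25 'a': node 5→6  emit P1@[21:25]
i=26 'c': node 6→1 (via fail)  emit P0@[26:26]
i=27 'b': node 1→0 (via fail)
i=28 'c': node 0→1  emit P0@[28:28]
i=29 'a': node 1→2 (via fail)
i=30 'a': node 2→3
i=31 'a': node 3→4
i=32 'c': node 4→5  emit P0@[32:32]
i=33 'a': node 5→6  emit P1@[29:33]
i=34 'b': node 6→0 (via fail)
i=35 'c': node 0→1  emit P0@[35:35]
i=36 'c': node 1→1 (via fail)  emit P0@[36:36]
i=37 'a': node 1→2 (via fail)
i=38 'a': node 2→3
i=39 'a': node 3→4
i=40 'c': node 4→5  emit P0@[40:40]
i=41 'a': node 5→6  emit P1@[37:41]

Result: [[3,0],[6,0],[11,0],[12,1],[13,0],[18,0],[19,1],[24,0],[25,1],[26,0],[28,0],[32,0],[33,1],[35,0],[36,0],[40,0],[41,1]]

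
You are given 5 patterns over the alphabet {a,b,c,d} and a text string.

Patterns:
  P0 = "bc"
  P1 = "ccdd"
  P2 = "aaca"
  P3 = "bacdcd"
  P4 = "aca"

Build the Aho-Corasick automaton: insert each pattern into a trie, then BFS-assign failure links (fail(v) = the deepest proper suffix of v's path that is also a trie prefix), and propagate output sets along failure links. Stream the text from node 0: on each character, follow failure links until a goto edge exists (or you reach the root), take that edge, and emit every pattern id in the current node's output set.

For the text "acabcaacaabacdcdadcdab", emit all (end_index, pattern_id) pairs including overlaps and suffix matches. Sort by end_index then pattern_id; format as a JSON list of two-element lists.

Construct AC machine:
Trie (insert patterns):
  n0 'ε': a→7 b→1 c→3
  n1 'b': a→11 c→2
  n2 'bc': ·  [P0 ends]
  n3 'c': c→4
  n4 'cc': d→5
  n5 'ccd': d→6
  n6 'ccdd': ·  [P1 ends]
  n7 'a': a→8 c→16
  n8 'aa': c→9
  n9 'aac': a→10
  n10 'aaca': ·  [P2 ends]
  n11 'ba': c→12
  n12 'bac': d→13
  n13 'bacd': c→14
  n14 'bacdc': d→15
  n15 'bacdcd': ·  [P3 ends]
  n16 'ac': a→17
  n17 'aca': ·  [P4 ends]

BFS fail/out derivation:
  fail(1) 'b': from fail(0)=0 chase 'b': 0 ⇒ 0;  out=∅∪out(0)=∅
  fail(3) 'c': from fail(0)=0 chase 'c': 0 ⇒ 0;  out=∅∪out(0)=∅
  fail(7) 'a': from fail(0)=0 chase 'a': 0 ⇒ 0;  out=∅∪out(0)=∅
  fail(2) 'bc': from fail(1)=0 chase 'c': 0 ⇒ 3;  out={0}∪out(3)={0}
  fail(4) 'cc': from fail(3)=0 chase 'c': 0 ⇒ 3;  out=∅∪out(3)=∅
  fail(8) 'aa': from fail(7)=0 chase 'a': 0 ⇒ 7;  out=∅∪out(7)=∅
  fail(11) 'ba': from fail(1)=0 chase 'a': 0 ⇒ 7;  out=∅∪out(7)=∅
  fail(16) 'ac': from fail(7)=0 chase 'c': 0 ⇒ 3;  out=∅∪out(3)=∅
  fail(5) 'ccd': from fail(4)=3 chase 'd': 3→0 ⇒ 0;  out=∅∪out(0)=∅
  fail(9) 'aac': from fail(8)=7 chase 'c': 7 ⇒ 16;  out=∅∪out(16)=∅
  fail(12) 'bac': from fail(11)=7 chase 'c': 7 ⇒ 16;  out=∅∪out(16)=∅
  fail(17) 'aca': from fail(16)=3 chase 'a': 3→0 ⇒ 7;  out={4}∪out(7)={4}
  fail(6) 'ccdd': from fail(5)=0 chase 'd': 0 ⇒ 0;  out={1}∪out(0)={1}
  fail(10) 'aaca': from fail(9)=16 chase 'a': 16 ⇒ 17;  out={2}∪out(17)={2,4}
  fail(13) 'bacd': from fail(12)=16 chase 'd': 16→3→0 ⇒ 0;  out=∅∪out(0)=∅
  fail(14) 'bacdc': from fail(13)=0 chase 'c': 0 ⇒ 3;  out=∅∪out(3)=∅
  fail(15) 'bacdcd': from fail(14)=3 chase 'd': 3→0 ⇒ 0;  out={3}∪out(0)={3}

Run:
[0] read 'a'  n0⇒n7
[1] read 'c'  n7⇒n16
[2] read 'a'  n16⇒n17  → match P4@[0:2]
[3] read 'b'  n17⇒n1 ·f
[4] read 'c'  n1⇒n2  → match P0@[3:4]
[5] read 'a'  n2⇒n7 ·f
[6] read 'a'  n7⇒n8
[7] read 'c'  n8⇒n9
[8] read 'a'  n9⇒n10  → match P2@[5:8],P4@[6:8]
[9] read 'a'  n10⇒n8 ·f
[10] read 'b'  n8⇒n1 ·f
[11] read 'a'  n1⇒n11
[12] read 'c'  n11⇒n12
[13] read 'd'  n12⇒n13
[14] read 'c'  n13⇒n14
[15] read 'd'  n14⇒n15  → match P3@[10:15]
[16] read 'a'  n15⇒n7 ·f
[17] read 'd'  n7⇒n0 ·f
[18] read 'c'  n0⇒n3
[19] read 'd'  n3⇒n0 ·f
[20] read 'a'  n0⇒n7
[21] read 'b'  n7⇒n1 ·f

Result: [[2,4],[4,0],[8,2],[8,4],[15,3]]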